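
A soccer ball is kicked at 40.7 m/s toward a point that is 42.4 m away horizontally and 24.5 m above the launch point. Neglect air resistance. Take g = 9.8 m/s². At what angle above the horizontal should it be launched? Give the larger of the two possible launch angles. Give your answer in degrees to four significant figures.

82.09°

Trajectory: y = x tanθ − g x² (1 + tan²θ)/(2v₀²). With x = 42.4, y = 24.5, v₀ = 40.7, g = 9.80:
5.318 tan²θ − 42.4 tanθ + (29.82) = 0.
tanθ = [42.4 ± √(42.4² − 4 × 5.318 × (29.82))] / (2 × 5.318) = (42.4 ± 34.11) / 10.64, giving tanθ = 0.7795 or 7.194.
θ = 37.93° or 82.09°; the larger is 82.09°.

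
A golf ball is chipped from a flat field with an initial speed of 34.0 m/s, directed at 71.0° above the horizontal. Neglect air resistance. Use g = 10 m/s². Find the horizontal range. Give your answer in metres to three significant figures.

Resolve: vₓ = 34.00 cos 71.0° = 11.07 m/s and v_y0 = 34.00 sin 71.0° = 32.15 m/s.
Flight time T = 2 v_y0 / g = 6.430 s.
Range: R = vₓ T = 11.07 × 6.430 = 71.17 m.

71.2 m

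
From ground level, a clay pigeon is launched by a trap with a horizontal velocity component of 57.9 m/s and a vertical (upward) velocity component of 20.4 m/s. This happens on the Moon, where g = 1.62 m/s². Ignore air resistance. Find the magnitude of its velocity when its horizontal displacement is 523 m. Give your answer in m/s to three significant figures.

58.2 m/s

x = vₓ t ⇒ t = 523/57.90 = 9.033 s.
Vertical velocity there: v_y = v_y0 − g t = 20.40 − 1.62 × 9.033 = 5.767 m/s.
Speed: √(vₓ² + v_y²) = √(57.90² + 5.767²) = 58.19 m/s.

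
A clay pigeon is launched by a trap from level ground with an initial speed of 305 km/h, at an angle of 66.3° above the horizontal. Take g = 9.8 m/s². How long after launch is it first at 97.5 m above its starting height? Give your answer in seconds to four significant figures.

Convert: 305 km/h = 305/3.6 = 84.72 m/s.
Resolve: vₓ = 84.72 cos 66.3° = 34.05 m/s and v_y0 = 84.72 sin 66.3° = 77.58 m/s.
Height y(t) = 77.58 t − 4.900 t² = 97.5 gives 4.900 t² − 77.58 t + 97.5 = 0.
Quadratic formula: t = (77.58 ± √4107.2) / 9.80 = (77.58 ± 64.09) / 9.80 → t = 1.376 s or 14.46 s.
The first (ascending) time is 1.376 s.

1.376 s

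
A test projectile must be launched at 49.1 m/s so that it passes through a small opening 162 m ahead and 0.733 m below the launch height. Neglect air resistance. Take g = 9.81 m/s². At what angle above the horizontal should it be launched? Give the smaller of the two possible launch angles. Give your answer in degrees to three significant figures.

Trajectory: y = x tanθ − g x² (1 + tan²θ)/(2v₀²). With x = 162, y = −0.733, v₀ = 49.1, g = 9.81:
53.40 tan²θ − 162 tanθ + (52.66) = 0.
tanθ = [162 ± √(162² − 4 × 53.40 × (52.66))] / (2 × 53.40) = (162 ± 122.5) / 106.8, giving tanθ = 0.3703 or 2.664.
θ = 20.32° or 69.42°; the smaller is 20.32°.

20.3°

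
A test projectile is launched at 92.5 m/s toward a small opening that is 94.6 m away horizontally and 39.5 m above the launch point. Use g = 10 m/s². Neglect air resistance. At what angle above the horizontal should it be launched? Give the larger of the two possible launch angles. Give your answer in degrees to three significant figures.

Trajectory: y = x tanθ − g x² (1 + tan²θ)/(2v₀²). With x = 94.6, y = 39.5, v₀ = 92.5, g = 10.0:
5.230 tan²θ − 94.6 tanθ + (44.73) = 0.
tanθ = [94.6 ± √(94.6² − 4 × 5.230 × (44.73))] / (2 × 5.230) = (94.6 ± 89.52) / 10.46, giving tanθ = 0.4859 or 17.60.
θ = 25.91° or 86.75°; the larger is 86.75°.

86.7°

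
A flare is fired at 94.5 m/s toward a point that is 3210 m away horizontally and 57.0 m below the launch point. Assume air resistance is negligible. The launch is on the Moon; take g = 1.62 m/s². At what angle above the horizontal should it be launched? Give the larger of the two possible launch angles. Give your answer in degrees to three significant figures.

Trajectory: y = x tanθ − g x² (1 + tan²θ)/(2v₀²). With x = 3210, y = −57.0, v₀ = 94.5, g = 1.62:
934.6 tan²θ − 3210 tanθ + (877.6) = 0.
tanθ = [3210 ± √(3210² − 4 × 934.6 × (877.6))] / (2 × 934.6) = (3210 ± 2650) / 1869, giving tanθ = 0.2995 or 3.135.
θ = 16.67° or 72.31°; the larger is 72.31°.

72.3°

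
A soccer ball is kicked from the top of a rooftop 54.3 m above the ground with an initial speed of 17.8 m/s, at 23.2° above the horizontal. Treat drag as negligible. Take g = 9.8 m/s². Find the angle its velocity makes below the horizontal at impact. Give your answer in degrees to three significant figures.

63.9°

Resolve: vₓ = 17.80 cos 23.2° = 16.36 m/s and v_y0 = 17.80 sin 23.2° = 7.012 m/s.
Vertical motion (up positive, ground at y = 0): 4.900 t² − (7.012) t − 54.3 = 0, so t = (7.012 + √(7.012² + 2·9.80·54.3)) / 9.80 = (7.012 + 33.37) / 9.80 = 4.120 s.
At impact: v_y = v_y0 − g t = −33.37 m/s; vₓ = 16.36 m/s.
Angle below horizontal: arctan(|v_y|/vₓ) = arctan(33.37/16.36) = 63.88°.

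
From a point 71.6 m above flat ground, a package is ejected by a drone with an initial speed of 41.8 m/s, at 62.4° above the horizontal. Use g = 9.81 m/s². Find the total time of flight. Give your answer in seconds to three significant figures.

9.15 s

Horizontal component vₓ = 41.80 cos 62.4° = 19.37 m/s; vertical v_y0 = 41.80 sin 62.4° = 37.04 m/s.
Vertical motion (up positive, ground at y = 0): 4.905 t² − (37.04) t − 71.6 = 0, so t = (37.04 + √(37.04² + 2·9.81·71.6)) / 9.81 = (37.04 + 52.70) / 9.81 = 9.148 s.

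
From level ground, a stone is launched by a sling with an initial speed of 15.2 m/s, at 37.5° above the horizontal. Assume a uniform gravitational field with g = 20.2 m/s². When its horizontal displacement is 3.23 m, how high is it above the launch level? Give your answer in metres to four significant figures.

1.754 m

Components: vₓ = 15.20 cos 37.5° = 12.06 m/s, v_y0 = 15.20 sin 37.5° = 9.253 m/s.
x = vₓ t ⇒ t = 3.23/12.06 = 0.2679 s.
Height: y = v_y0 t − ½ g t² = 9.253 × 0.2679 − 10.10 × 0.2679² = 2.478 − 0.7246 = 1.754 m.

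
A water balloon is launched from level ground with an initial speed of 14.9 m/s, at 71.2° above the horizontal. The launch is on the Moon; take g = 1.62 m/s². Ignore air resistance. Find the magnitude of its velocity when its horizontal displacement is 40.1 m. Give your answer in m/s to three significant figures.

4.84 m/s

Components: vₓ = 14.90 cos 71.2° = 4.802 m/s, v_y0 = 14.90 sin 71.2° = 14.11 m/s.
Time to reach x = 40.1 m: t = x/vₓ = 40.1/4.802 = 8.351 s.
Vertical velocity there: v_y = v_y0 − g t = 14.11 − 1.62 × 8.351 = 0.5763 m/s.
Speed: √(vₓ² + v_y²) = √(4.802² + 0.5763²) = 4.836 m/s.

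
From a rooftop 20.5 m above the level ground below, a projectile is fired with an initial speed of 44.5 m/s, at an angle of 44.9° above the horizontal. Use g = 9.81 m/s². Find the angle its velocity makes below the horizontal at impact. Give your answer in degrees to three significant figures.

Horizontal component vₓ = 44.50 cos 44.9° = 31.52 m/s; vertical v_y0 = 44.50 sin 44.9° = 31.41 m/s.
Vertical motion (up positive, ground at y = 0): 4.905 t² − (31.41) t − 20.5 = 0, so t = (31.41 + √(31.41² + 2·9.81·20.5)) / 9.81 = (31.41 + 37.27) / 9.81 = 7.001 s.
At impact: v_y = v_y0 − g t = −37.27 m/s; vₓ = 31.52 m/s.
Angle below horizontal: arctan(|v_y|/vₓ) = arctan(37.27/31.52) = 49.78°.

49.8°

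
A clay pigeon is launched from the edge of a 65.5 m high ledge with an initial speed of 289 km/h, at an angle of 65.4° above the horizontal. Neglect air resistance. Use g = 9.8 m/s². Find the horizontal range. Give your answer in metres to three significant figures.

526 m

Convert: 289 km/h = 289/3.6 = 80.28 m/s.
Resolve: vₓ = 80.28 cos 65.4° = 33.42 m/s and v_y0 = 80.28 sin 65.4° = 72.99 m/s.
The projectile lands when y = 65.5 + (72.99) t − ½·9.80·t² = 0. Positive root: t = (72.99 + √(72.99² + 2·9.80·65.5)) / 9.80 = (72.99 + 81.31) / 9.80 = 15.75 s.
Horizontal distance: R = vₓ t = 33.42 × 15.75 = 526.2 m.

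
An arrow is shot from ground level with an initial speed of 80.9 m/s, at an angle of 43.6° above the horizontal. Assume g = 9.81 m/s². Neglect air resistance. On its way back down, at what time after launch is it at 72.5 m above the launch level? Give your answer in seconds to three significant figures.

Components: vₓ = 80.90 cos 43.6° = 58.59 m/s, v_y0 = 80.90 sin 43.6° = 55.79 m/s.
Require v_y0 t − ½ g t² = 72.5, i.e. 4.905 t² − 55.79 t + 72.5 = 0.
Quadratic formula: t = (55.79 ± √1690.1) / 9.81 = (55.79 ± 41.11) / 9.81 → t = 1.496 s or 9.878 s.
The descending-branch root is 9.878 s.

9.88 s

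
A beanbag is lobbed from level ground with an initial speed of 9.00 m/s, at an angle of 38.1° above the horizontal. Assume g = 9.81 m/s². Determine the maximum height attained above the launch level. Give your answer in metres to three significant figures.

1.57 m

Resolve: vₓ = 9.000 cos 38.1° = 7.082 m/s and v_y0 = 9.000 sin 38.1° = 5.553 m/s.
At the apex v_y = 0, so H = v_y0²/(2g) = 5.553²/19.62 = 1.572 m.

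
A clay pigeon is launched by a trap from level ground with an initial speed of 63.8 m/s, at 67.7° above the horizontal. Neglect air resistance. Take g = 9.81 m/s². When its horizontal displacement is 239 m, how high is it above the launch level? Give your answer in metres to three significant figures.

Resolve: vₓ = 63.80 cos 67.7° = 24.21 m/s and v_y0 = 63.80 sin 67.7° = 59.03 m/s.
At x = 239 m, t = x/vₓ = 239/24.21 = 9.872 s.
Height: y = v_y0 t − ½ g t² = 59.03 × 9.872 − 4.905 × 9.872² = 582.7 − 478.0 = 104.7 m.

105 m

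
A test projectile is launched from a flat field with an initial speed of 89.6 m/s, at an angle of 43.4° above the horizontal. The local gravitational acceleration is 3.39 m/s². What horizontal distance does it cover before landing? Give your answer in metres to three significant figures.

2360 m

vₓ = 89.60 cos 43.4° = 65.10 m/s; v_y0 = 89.60 sin 43.4° = 61.56 m/s.
Time aloft: T = 2 v_y0 / g = 2 × 61.56 / 3.39 = 36.32 s.
Horizontal distance R = vₓ T = 65.10 × 36.32 = 2364 m.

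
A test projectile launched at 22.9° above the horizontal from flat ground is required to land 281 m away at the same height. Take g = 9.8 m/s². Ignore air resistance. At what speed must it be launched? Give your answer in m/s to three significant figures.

From R = (v₀² / g) sin 2θ: v₀ = √(gR / sin 2θ).
v₀ = √(9.80 × 281 / sin 45.80°) = √(2754 / 0.7169) = √3841.2 = 61.98 m/s.

62.0 m/s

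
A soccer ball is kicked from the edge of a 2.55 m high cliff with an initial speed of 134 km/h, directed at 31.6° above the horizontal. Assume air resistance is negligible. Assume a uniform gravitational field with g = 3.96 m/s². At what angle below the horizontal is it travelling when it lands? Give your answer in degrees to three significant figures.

Convert: 134 km/h = 134/3.6 = 37.22 m/s.
Components: vₓ = 37.22 cos 31.6° = 31.70 m/s, v_y0 = 37.22 sin 31.6° = 19.50 m/s.
With up positive and y = 0 at the ground: y(t) = 2.55 + (19.50) t − 1.980 t². Setting y = 0 and taking the positive root: t = [19.50 + √(19.50² + 2·3.96·2.55)] / 3.96 = (19.50 + 20.01) / 3.96 = 9.980 s.
At impact: v_y = v_y0 − g t = −20.01 m/s; vₓ = 31.70 m/s.
Angle below horizontal: arctan(|v_y|/vₓ) = arctan(20.01/31.70) = 32.27°.

32.3°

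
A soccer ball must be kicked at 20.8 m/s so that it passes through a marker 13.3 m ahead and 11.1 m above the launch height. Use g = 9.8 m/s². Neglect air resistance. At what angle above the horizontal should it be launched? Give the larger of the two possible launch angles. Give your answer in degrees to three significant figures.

Trajectory: y = x tanθ − g x² (1 + tan²θ)/(2v₀²). With x = 13.3, y = 11.1, v₀ = 20.8, g = 9.80:
2.003 tan²θ − 13.3 tanθ + (13.10) = 0.
tanθ = [13.3 ± √(13.3² − 4 × 2.003 × (13.10))] / (2 × 2.003) = (13.3 ± 8.478) / 4.007, giving tanθ = 1.203 or 5.435.
θ = 50.27° or 79.58°; the larger is 79.58°.

79.6°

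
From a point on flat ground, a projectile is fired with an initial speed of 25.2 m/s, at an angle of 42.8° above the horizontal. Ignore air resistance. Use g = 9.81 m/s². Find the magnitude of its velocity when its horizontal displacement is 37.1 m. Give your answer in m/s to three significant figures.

vₓ = 25.20 cos 42.8° = 18.49 m/s; v_y0 = 25.20 sin 42.8° = 17.12 m/s.
Time to reach x = 37.1 m: t = x/vₓ = 37.1/18.49 = 2.006 s.
Vertical velocity there: v_y = v_y0 − g t = 17.12 − 9.81 × 2.006 = −2.562 m/s.
Speed: √(vₓ² + v_y²) = √(18.49² + 2.562²) = 18.67 m/s.

18.7 m/s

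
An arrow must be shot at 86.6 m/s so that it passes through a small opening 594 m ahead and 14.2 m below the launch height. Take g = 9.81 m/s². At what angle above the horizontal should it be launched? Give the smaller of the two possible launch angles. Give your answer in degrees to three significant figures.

23.7°

Trajectory: y = x tanθ − g x² (1 + tan²θ)/(2v₀²). With x = 594, y = −14.2, v₀ = 86.6, g = 9.81:
230.8 tan²θ − 594 tanθ + (216.6) = 0.
tanθ = [594 ± √(594² − 4 × 230.8 × (216.6))] / (2 × 230.8) = (594 ± 391.1) / 461.5, giving tanθ = 0.4397 or 2.134.
θ = 23.74° or 64.90°; the smaller is 23.74°.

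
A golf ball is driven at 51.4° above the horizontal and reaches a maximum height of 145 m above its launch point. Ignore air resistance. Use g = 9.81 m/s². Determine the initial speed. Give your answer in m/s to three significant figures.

68.2 m/s

At the peak v_y = 0, so v_y0 = √(2gH) = √(2 × 9.81 × 145) = 53.34 m/s.
v_y0 = v₀ sin θ ⇒ v₀ = 53.34 / sin 51.4° = 68.25 m/s.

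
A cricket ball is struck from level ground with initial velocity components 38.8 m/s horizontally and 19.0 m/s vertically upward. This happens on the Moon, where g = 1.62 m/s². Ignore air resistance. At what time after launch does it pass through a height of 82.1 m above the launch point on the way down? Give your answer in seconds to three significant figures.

Set y = v_y0 t − ½ g t² = 82.1: 0.8100 t² − 19.00 t + 82.1 = 0.
t = [19.00 ± √(19.00² − 2·1.62·82.1)] / 1.62 = (19.00 ± 9.747) / 1.62, so t = 5.712 s or t = 17.74 s.
The descending-branch root is 17.74 s.

17.7 s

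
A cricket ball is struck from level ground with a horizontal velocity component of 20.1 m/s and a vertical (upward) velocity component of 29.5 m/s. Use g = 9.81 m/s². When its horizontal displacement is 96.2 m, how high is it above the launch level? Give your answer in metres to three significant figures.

x = vₓ t ⇒ t = 96.2/20.10 = 4.786 s.
Height: y = v_y0 t − ½ g t² = 29.50 × 4.786 − 4.905 × 4.786² = 141.2 − 112.4 = 28.83 m.

28.8 m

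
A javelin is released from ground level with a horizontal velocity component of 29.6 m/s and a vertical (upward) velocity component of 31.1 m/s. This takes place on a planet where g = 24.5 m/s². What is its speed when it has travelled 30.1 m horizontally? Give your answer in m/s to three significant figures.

30.2 m/s

At x = 30.1 m, t = x/vₓ = 30.1/29.60 = 1.017 s.
Vertical velocity there: v_y = v_y0 − g t = 31.10 − 24.5 × 1.017 = 6.186 m/s.
Speed: √(vₓ² + v_y²) = √(29.60² + 6.186²) = 30.24 m/s.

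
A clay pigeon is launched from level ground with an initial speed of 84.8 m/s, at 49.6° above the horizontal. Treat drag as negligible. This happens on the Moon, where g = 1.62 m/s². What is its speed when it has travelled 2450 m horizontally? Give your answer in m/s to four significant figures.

Resolve: vₓ = 84.80 cos 49.6° = 54.96 m/s and v_y0 = 84.80 sin 49.6° = 64.58 m/s.
x = vₓ t ⇒ t = 2450/54.96 = 44.58 s.
Vertical velocity there: v_y = v_y0 − g t = 64.58 − 1.62 × 44.58 = −7.637 m/s.
Speed: √(vₓ² + v_y²) = √(54.96² + 7.637²) = 55.49 m/s.

55.49 m/s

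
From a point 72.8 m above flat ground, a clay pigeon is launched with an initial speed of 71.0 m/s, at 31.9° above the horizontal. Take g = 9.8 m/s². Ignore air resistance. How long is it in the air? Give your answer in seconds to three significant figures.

9.26 s

vₓ = 71.00 cos 31.9° = 60.28 m/s; v_y0 = 71.00 sin 31.9° = 37.52 m/s.
The projectile lands when y = 72.8 + (37.52) t − ½·9.80·t² = 0. Positive root: t = (37.52 + √(37.52² + 2·9.80·72.8)) / 9.80 = (37.52 + 53.24) / 9.80 = 9.261 s.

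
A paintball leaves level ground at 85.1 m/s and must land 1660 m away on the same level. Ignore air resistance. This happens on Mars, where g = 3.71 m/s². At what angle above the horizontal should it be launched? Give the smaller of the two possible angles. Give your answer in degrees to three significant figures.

29.1°

From R = (v₀²/g) sin 2θ: sin 2θ = 3.71 × 1660 / 7242.0 = 0.8504.
2θ = 58.26° or 180° − 58.26° = 121.7°, so θ = 29.13° or 60.87°.
The smaller angle is 29.13°.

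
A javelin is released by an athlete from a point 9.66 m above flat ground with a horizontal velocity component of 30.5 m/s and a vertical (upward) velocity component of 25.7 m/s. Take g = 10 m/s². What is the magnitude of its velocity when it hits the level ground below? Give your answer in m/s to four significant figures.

42.24 m/s

The projectile lands when y = 9.66 + (25.70) t − ½·10.0·t² = 0. Positive root: t = (25.70 + √(25.70² + 2·10.0·9.66)) / 10.0 = (25.70 + 29.22) / 10.0 = 5.492 s.
Vertical velocity at impact: v_y = v_y0 − g t = 25.70 − 10.0 × 5.492 = −29.22 m/s.
Speed: |v| = √(vₓ² + v_y²) = √(30.50² + 29.22²) = 42.24 m/s.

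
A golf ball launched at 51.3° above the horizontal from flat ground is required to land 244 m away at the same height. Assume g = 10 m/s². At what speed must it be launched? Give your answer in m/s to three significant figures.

From R = (v₀² / g) sin 2θ: v₀ = √(gR / sin 2θ).
v₀ = √(10.0 × 244 / sin 102.6°) = √(2440 / 0.9759) = √2500.2 = 50.00 m/s.

50.0 m/s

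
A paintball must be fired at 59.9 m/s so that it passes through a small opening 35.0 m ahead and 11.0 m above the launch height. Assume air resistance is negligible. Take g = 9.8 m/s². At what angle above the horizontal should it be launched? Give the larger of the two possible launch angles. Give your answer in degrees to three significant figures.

Trajectory: y = x tanθ − g x² (1 + tan²θ)/(2v₀²). With x = 35.0, y = 11.0, v₀ = 59.9, g = 9.80:
1.673 tan²θ − 35.0 tanθ + (12.67) = 0.
tanθ = [35.0 ± √(35.0² − 4 × 1.673 × (12.67))] / (2 × 1.673) = (35.0 ± 33.77) / 3.346, giving tanθ = 0.3686 or 20.55.
θ = 20.23° or 87.21°; the larger is 87.21°.

87.2°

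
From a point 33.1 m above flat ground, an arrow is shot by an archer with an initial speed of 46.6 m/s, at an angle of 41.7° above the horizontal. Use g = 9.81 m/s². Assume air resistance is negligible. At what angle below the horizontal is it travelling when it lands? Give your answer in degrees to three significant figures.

Horizontal component vₓ = 46.60 cos 41.7° = 34.79 m/s; vertical v_y0 = 46.60 sin 41.7° = 31.00 m/s.
The projectile lands when y = 33.1 + (31.00) t − ½·9.81·t² = 0. Positive root: t = (31.00 + √(31.00² + 2·9.81·33.1)) / 9.81 = (31.00 + 40.13) / 9.81 = 7.251 s.
At impact: v_y = v_y0 − g t = −40.13 m/s; vₓ = 34.79 m/s.
Angle below horizontal: arctan(|v_y|/vₓ) = arctan(40.13/34.79) = 49.07°.

49.1°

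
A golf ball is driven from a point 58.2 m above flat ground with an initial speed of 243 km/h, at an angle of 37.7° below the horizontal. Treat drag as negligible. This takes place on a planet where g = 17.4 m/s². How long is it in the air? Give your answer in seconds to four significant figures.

Convert: 243 km/h = 243/3.6 = 67.50 m/s.
vₓ = 67.50 cos 37.7° = 53.41 m/s; v_y0 = −41.28 m/s (downward).
The projectile lands when y = 58.2 + (−41.28) t − ½·17.4·t² = 0. Positive root: t = (−41.28 + √(41.28² + 2·17.4·58.2)) / 17.4 = (−41.28 + 61.07) / 17.4 = 1.137 s.

1.137 s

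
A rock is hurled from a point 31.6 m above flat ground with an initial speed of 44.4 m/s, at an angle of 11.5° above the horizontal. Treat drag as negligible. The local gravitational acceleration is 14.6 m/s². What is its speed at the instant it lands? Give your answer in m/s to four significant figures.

53.80 m/s

Components: vₓ = 44.40 cos 11.5° = 43.51 m/s, v_y0 = 44.40 sin 11.5° = 8.852 m/s.
Vertical motion (up positive, ground at y = 0): 7.300 t² − (8.852) t − 31.6 = 0, so t = (8.852 + √(8.852² + 2·14.6·31.6)) / 14.6 = (8.852 + 31.64) / 14.6 = 2.773 s.
Vertical velocity at impact: v_y = v_y0 − g t = 8.852 − 14.6 × 2.773 = −31.64 m/s.
Speed: |v| = √(vₓ² + v_y²) = √(43.51² + 31.64²) = 53.80 m/s.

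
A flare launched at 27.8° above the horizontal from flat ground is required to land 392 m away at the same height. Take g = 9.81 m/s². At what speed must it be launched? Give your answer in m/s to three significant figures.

68.3 m/s

On level ground R = v₀² sin 2θ / g ⇒ v₀ = √(gR / sin 2θ).
v₀ = √(9.81 × 392 / sin 55.60°) = √(3846 / 0.8251) = √4660.6 = 68.27 m/s.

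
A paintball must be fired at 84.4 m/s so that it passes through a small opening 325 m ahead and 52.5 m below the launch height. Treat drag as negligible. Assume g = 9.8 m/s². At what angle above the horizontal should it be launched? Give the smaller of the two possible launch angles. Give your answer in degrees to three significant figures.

3.60°

Trajectory: y = x tanθ − g x² (1 + tan²θ)/(2v₀²). With x = 325, y = −52.5, v₀ = 84.4, g = 9.80:
72.66 tan²θ − 325 tanθ + (20.16) = 0.
tanθ = [325 ± √(325² − 4 × 72.66 × (20.16))] / (2 × 72.66) = (325 ± 315.9) / 145.3, giving tanθ = 0.06291 or 4.410.
θ = 3.600° or 77.22°; the smaller is 3.600°.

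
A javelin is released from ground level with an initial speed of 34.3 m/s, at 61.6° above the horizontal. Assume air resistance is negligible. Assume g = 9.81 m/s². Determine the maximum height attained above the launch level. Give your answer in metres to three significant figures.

46.4 m

Resolve: vₓ = 34.30 cos 61.6° = 16.31 m/s and v_y0 = 34.30 sin 61.6° = 30.17 m/s.
Peak height H = v_y0² / (2g) = 910.35 / 19.62 = 46.40 m.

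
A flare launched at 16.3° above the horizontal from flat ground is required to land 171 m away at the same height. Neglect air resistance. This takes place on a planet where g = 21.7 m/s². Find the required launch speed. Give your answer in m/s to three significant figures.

On level ground R = v₀² sin 2θ / g ⇒ v₀ = √(gR / sin 2θ).
v₀ = √(21.7 × 171 / sin 32.60°) = √(3711 / 0.5388) = √6887.3 = 82.99 m/s.

83.0 m/s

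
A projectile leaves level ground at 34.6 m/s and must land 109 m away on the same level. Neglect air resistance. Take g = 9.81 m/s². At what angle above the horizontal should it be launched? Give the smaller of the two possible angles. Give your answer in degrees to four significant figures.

31.64°

R = v₀² sin 2θ / g gives sin 2θ = gR/v₀² = 9.81·109/34.6² = 0.8932.
2θ = 63.28° or 180° − 63.28° = 116.7°, so θ = 31.64° or 58.36°.
The smaller angle is 31.64°.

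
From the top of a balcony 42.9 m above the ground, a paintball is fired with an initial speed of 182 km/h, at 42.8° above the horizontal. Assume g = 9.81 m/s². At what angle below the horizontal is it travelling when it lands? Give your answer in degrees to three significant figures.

Convert: 182 km/h = 182/3.6 = 50.56 m/s.
Horizontal component vₓ = 50.56 cos 42.8° = 37.09 m/s; vertical v_y0 = 50.56 sin 42.8° = 34.35 m/s.
With up positive and y = 0 at the ground: y(t) = 42.9 + (34.35) t − 4.905 t². Setting y = 0 and taking the positive root: t = [34.35 + √(34.35² + 2·9.81·42.9)] / 9.81 = (34.35 + 44.96) / 9.81 = 8.085 s.
At impact: v_y = v_y0 − g t = −44.96 m/s; vₓ = 37.09 m/s.
Angle below horizontal: arctan(|v_y|/vₓ) = arctan(44.96/37.09) = 50.48°.

50.5°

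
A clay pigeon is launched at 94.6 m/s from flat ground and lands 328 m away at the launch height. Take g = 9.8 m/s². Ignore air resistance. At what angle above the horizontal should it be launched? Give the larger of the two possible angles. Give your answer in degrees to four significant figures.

R = v₀² sin 2θ / g gives sin 2θ = gR/v₀² = 9.80·328/94.6² = 0.3592.
2θ = 21.05° or 180° − 21.05° = 158.9°, so θ = 10.53° or 79.47°.
The larger angle is 79.47°.

79.47°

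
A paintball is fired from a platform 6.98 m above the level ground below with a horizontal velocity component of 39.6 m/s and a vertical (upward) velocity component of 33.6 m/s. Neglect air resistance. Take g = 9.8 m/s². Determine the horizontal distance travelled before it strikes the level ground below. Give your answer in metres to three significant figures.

The projectile lands when y = 6.98 + (33.60) t − ½·9.80·t² = 0. Positive root: t = (33.60 + √(33.60² + 2·9.80·6.98)) / 9.80 = (33.60 + 35.58) / 9.80 = 7.059 s.
Horizontal distance: R = vₓ t = 39.60 × 7.059 = 279.5 m.

280 m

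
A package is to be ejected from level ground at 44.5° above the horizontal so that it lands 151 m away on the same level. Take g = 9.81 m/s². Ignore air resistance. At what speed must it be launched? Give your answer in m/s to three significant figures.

38.5 m/s

Level-ground range: R = v₀² sin(2θ)/g, so v₀ = √(gR / sin 2θ).
v₀ = √(9.81 × 151 / sin 89.00°) = √(1481 / 0.9998) = √1481.5 = 38.49 m/s.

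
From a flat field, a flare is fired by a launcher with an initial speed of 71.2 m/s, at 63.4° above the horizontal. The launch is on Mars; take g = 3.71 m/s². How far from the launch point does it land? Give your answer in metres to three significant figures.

Resolve: vₓ = 71.20 cos 63.4° = 31.88 m/s and v_y0 = 71.20 sin 63.4° = 63.66 m/s.
Time aloft: T = 2 v_y0 / g = 2 × 63.66 / 3.71 = 34.32 s.
Horizontal distance R = vₓ T = 31.88 × 34.32 = 1094 m.

1090 m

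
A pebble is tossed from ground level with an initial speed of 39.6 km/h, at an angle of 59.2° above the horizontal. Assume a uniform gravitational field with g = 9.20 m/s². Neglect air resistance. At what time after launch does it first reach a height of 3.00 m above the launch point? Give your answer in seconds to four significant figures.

Convert: 39.6 km/h = 39.6/3.6 = 11.00 m/s.
Horizontal component vₓ = 11.00 cos 59.2° = 5.632 m/s; vertical v_y0 = 11.00 sin 59.2° = 9.449 m/s.
Set y = v_y0 t − ½ g t² = 3.00: 4.600 t² − 9.449 t + 3.00 = 0.
Quadratic formula: t = (9.449 ± √34.075) / 9.20 = (9.449 ± 5.837) / 9.20 → t = 0.3925 s or 1.662 s.
The first (ascending) time is 0.3925 s.

0.3925 s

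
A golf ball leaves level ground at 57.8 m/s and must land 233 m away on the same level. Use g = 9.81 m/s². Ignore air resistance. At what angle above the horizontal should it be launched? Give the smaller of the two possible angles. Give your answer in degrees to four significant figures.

21.59°

From R = (v₀²/g) sin 2θ: sin 2θ = 9.81 × 233 / 3340.8 = 0.6842.
2θ = 43.17° or 180° − 43.17° = 136.8°, so θ = 21.59° or 68.41°.
The smaller angle is 21.59°.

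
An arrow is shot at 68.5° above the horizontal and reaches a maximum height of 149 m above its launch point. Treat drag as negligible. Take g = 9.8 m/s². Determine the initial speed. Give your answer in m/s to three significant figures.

At the peak v_y = 0, so v_y0 = √(2gH) = √(2 × 9.80 × 149) = 54.04 m/s.
v_y0 = v₀ sin θ ⇒ v₀ = 54.04 / sin 68.5° = 58.08 m/s.

58.1 m/s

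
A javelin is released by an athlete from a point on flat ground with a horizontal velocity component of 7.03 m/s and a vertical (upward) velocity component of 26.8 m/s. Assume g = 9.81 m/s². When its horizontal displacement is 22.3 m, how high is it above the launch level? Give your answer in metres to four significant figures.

x = vₓ t ⇒ t = 22.3/7.030 = 3.172 s.
Height: y = v_y0 t − ½ g t² = 26.80 × 3.172 − 4.905 × 3.172² = 85.01 − 49.36 = 35.66 m.

35.66 m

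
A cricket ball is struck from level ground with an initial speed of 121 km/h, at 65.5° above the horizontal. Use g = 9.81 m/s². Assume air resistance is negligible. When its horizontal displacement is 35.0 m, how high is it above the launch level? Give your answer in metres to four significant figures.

Convert: 121 km/h = 121/3.6 = 33.61 m/s.
Components: vₓ = 33.61 cos 65.5° = 13.94 m/s, v_y0 = 33.61 sin 65.5° = 30.58 m/s.
Time to reach x = 35.0 m: t = x/vₓ = 35.0/13.94 = 2.511 s.
Height: y = v_y0 t − ½ g t² = 30.58 × 2.511 − 4.905 × 2.511² = 76.80 − 30.93 = 45.87 m.

45.87 m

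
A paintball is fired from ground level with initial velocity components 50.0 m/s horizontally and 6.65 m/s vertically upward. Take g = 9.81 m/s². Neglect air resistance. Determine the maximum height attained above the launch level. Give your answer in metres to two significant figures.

Peak height H = v_y0² / (2g) = 44.223 / 19.62 = 2.254 m.

2.3 m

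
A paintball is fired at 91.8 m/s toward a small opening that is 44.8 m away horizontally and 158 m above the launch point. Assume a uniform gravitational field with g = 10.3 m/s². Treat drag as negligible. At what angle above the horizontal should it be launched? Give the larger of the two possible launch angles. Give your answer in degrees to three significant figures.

88.2°

Trajectory: y = x tanθ − g x² (1 + tan²θ)/(2v₀²). With x = 44.8, y = 158, v₀ = 91.8, g = 10.3:
1.227 tan²θ − 44.8 tanθ + (159.2) = 0.
tanθ = [44.8 ± √(44.8² − 4 × 1.227 × (159.2))] / (2 × 1.227) = (44.8 ± 35.01) / 2.453, giving tanθ = 3.990 or 32.54.
θ = 75.93° or 88.24°; the larger is 88.24°.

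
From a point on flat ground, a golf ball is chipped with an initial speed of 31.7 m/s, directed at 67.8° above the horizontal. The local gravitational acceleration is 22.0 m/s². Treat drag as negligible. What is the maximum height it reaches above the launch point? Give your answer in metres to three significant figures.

Horizontal component vₓ = 31.70 cos 67.8° = 11.98 m/s; vertical v_y0 = 31.70 sin 67.8° = 29.35 m/s.
Peak height H = v_y0² / (2g) = 861.43 / 44.00 = 19.58 m.

19.6 m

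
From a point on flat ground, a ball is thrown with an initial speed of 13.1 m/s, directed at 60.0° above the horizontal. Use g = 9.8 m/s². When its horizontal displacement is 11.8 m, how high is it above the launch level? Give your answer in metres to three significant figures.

Components: vₓ = 13.10 cos 60.0° = 6.550 m/s, v_y0 = 13.10 sin 60.0° = 11.34 m/s.
At x = 11.8 m, t = x/vₓ = 11.8/6.550 = 1.802 s.
Height: y = v_y0 t − ½ g t² = 11.34 × 1.802 − 4.900 × 1.802² = 20.44 − 15.90 = 4.535 m.

4.54 m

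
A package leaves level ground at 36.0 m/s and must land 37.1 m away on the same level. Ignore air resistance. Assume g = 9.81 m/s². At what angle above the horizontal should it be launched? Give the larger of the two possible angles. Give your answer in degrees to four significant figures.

Level-ground range R = v₀² sin(2θ)/g ⇒ sin(2θ) = gR/v₀² = 9.81 × 37.1 / 36.0² = 0.2808.
2θ = 16.31° or 180° − 16.31° = 163.7°, so θ = 8.155° or 81.85°.
The larger angle is 81.85°.

81.85°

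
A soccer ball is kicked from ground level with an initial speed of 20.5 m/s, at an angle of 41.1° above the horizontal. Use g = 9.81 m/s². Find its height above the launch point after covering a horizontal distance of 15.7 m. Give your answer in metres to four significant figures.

Resolve: vₓ = 20.50 cos 41.1° = 15.45 m/s and v_y0 = 20.50 sin 41.1° = 13.48 m/s.
x = vₓ t ⇒ t = 15.7/15.45 = 1.016 s.
Height: y = v_y0 t − ½ g t² = 13.48 × 1.016 − 4.905 × 1.016² = 13.70 − 5.066 = 8.630 m.

8.630 m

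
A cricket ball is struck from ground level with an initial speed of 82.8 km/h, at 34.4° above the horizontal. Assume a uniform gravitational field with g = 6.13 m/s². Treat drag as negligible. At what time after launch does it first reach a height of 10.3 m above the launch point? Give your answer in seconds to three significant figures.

Convert: 82.8 km/h = 82.8/3.6 = 23.00 m/s.
vₓ = 23.00 cos 34.4° = 18.98 m/s; v_y0 = 23.00 sin 34.4° = 12.99 m/s.
Require v_y0 t − ½ g t² = 10.3, i.e. 3.065 t² − 12.99 t + 10.3 = 0.
Quadratic formula: t = (12.99 ± √42.572) / 6.13 = (12.99 ± 6.525) / 6.13 → t = 1.055 s or 3.184 s.
The first (ascending) time is 1.055 s.

1.06 s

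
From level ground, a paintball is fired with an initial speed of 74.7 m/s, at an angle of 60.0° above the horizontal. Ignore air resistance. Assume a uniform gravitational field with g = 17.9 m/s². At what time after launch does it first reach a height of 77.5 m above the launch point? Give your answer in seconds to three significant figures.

1.52 s

Resolve: vₓ = 74.70 cos 60.0° = 37.35 m/s and v_y0 = 74.70 sin 60.0° = 64.69 m/s.
Set y = v_y0 t − ½ g t² = 77.5: 8.950 t² − 64.69 t + 77.5 = 0.
t = [64.69 ± √(64.69² − 2·17.9·77.5)] / 17.9 = (64.69 ± 37.56) / 17.9, so t = 1.516 s or t = 5.712 s.
The first (ascending) time is 1.516 s.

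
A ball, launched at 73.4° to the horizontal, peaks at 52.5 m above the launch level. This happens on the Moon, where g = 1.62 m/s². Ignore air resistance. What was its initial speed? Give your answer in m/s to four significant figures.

At the peak v_y = 0, so v_y0 = √(2gH) = √(2 × 1.62 × 52.5) = 13.04 m/s.
v_y0 = v₀ sin θ ⇒ v₀ = 13.04 / sin 73.4° = 13.61 m/s.

13.61 m/s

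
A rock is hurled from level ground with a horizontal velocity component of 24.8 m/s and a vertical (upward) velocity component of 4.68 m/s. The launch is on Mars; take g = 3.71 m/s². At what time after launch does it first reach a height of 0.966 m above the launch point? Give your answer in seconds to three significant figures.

Set y = v_y0 t − ½ g t² = 0.966: 1.855 t² − 4.680 t + 0.966 = 0.
Quadratic formula: t = (4.680 ± √14.735) / 3.71 = (4.680 ± 3.839) / 3.71 → t = 0.2268 s or 2.296 s.
The first (ascending) time is 0.2268 s.

0.227 s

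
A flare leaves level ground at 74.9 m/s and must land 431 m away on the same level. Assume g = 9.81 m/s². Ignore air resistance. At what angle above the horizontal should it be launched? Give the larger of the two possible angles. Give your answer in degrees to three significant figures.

R = v₀² sin 2θ / g gives sin 2θ = gR/v₀² = 9.81·431/74.9² = 0.7537.
2θ = 48.91° or 180° − 48.91° = 131.1°, so θ = 24.45° or 65.55°.
The larger angle is 65.55°.

65.5°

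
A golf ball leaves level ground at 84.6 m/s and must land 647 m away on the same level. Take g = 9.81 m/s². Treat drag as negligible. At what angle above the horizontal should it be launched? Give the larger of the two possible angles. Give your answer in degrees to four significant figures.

From R = (v₀²/g) sin 2θ: sin 2θ = 9.81 × 647 / 7157.2 = 0.8868.
2θ = 62.48° or 180° − 62.48° = 117.5°, so θ = 31.24° or 58.76°.
The larger angle is 58.76°.

58.76°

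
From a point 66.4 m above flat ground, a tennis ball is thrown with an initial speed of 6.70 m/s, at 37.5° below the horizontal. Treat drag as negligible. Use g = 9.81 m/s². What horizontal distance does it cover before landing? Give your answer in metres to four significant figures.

vₓ = 6.700 cos 37.5° = 5.315 m/s; v_y0 = −4.079 m/s (downward).
Vertical motion (up positive, ground at y = 0): 4.905 t² − (−4.079) t − 66.4 = 0, so t = (−4.079 + √(4.079² + 2·9.81·66.4)) / 9.81 = (−4.079 + 36.32) / 9.81 = 3.287 s.
Horizontal distance: R = vₓ t = 5.315 × 3.287 = 17.47 m.

17.47 m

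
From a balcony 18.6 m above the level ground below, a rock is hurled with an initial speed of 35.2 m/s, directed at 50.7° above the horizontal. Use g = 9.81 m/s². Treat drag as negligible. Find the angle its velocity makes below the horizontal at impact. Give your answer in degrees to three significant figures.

56.2°

Horizontal component vₓ = 35.20 cos 50.7° = 22.30 m/s; vertical v_y0 = 35.20 sin 50.7° = 27.24 m/s.
With up positive and y = 0 at the ground: y(t) = 18.6 + (27.24) t − 4.905 t². Setting y = 0 and taking the positive root: t = [27.24 + √(27.24² + 2·9.81·18.6)] / 9.81 = (27.24 + 33.27) / 9.81 = 6.168 s.
At impact: v_y = v_y0 − g t = −33.27 m/s; vₓ = 22.30 m/s.
Angle below horizontal: arctan(|v_y|/vₓ) = arctan(33.27/22.30) = 56.17°.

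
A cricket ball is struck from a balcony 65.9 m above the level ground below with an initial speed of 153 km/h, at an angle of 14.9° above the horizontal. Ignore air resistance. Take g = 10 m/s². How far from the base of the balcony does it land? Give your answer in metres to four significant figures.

200.6 m

Convert: 153 km/h = 153/3.6 = 42.50 m/s.
Horizontal component vₓ = 42.50 cos 14.9° = 41.07 m/s; vertical v_y0 = 42.50 sin 14.9° = 10.93 m/s.
Vertical motion (up positive, ground at y = 0): 5.000 t² − (10.93) t − 65.9 = 0, so t = (10.93 + √(10.93² + 2·10.0·65.9)) / 10.0 = (10.93 + 37.91) / 10.0 = 4.884 s.
Horizontal distance: R = vₓ t = 41.07 × 4.884 = 200.6 m.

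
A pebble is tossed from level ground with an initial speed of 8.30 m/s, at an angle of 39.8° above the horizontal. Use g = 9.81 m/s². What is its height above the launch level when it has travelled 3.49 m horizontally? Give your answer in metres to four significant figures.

Components: vₓ = 8.300 cos 39.8° = 6.377 m/s, v_y0 = 8.300 sin 39.8° = 5.313 m/s.
x = vₓ t ⇒ t = 3.49/6.377 = 0.5473 s.
Height: y = v_y0 t − ½ g t² = 5.313 × 0.5473 − 4.905 × 0.5473² = 2.908 − 1.469 = 1.439 m.

1.439 m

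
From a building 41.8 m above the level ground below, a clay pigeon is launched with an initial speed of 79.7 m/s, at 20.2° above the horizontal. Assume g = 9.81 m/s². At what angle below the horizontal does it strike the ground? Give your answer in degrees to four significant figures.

Horizontal component vₓ = 79.70 cos 20.2° = 74.80 m/s; vertical v_y0 = 79.70 sin 20.2° = 27.52 m/s.
Vertical motion (up positive, ground at y = 0): 4.905 t² − (27.52) t − 41.8 = 0, so t = (27.52 + √(27.52² + 2·9.81·41.8)) / 9.81 = (27.52 + 39.72) / 9.81 = 6.854 s.
At impact: v_y = v_y0 − g t = −39.72 m/s; vₓ = 74.80 m/s.
Angle below horizontal: arctan(|v_y|/vₓ) = arctan(39.72/74.80) = 27.97°.

27.97°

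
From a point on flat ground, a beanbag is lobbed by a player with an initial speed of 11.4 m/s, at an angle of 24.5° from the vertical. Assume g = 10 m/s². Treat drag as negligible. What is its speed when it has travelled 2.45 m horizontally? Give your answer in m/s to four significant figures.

7.021 m/s

vₓ = 11.40 sin 24.5° = 4.728 m/s; v_y0 = 11.40 cos 24.5° = 10.37 m/s.
At x = 2.45 m, t = x/vₓ = 2.45/4.728 = 0.5182 s.
Vertical velocity there: v_y = v_y0 − g t = 10.37 − 10.0 × 0.5182 = 5.191 m/s.
Speed: √(vₓ² + v_y²) = √(4.728² + 5.191²) = 7.021 m/s.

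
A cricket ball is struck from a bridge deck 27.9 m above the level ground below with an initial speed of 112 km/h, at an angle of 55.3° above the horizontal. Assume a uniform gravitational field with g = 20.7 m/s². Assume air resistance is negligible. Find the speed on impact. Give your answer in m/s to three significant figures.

46.1 m/s

Convert: 112 km/h = 112/3.6 = 31.11 m/s.
vₓ = 31.11 cos 55.3° = 17.71 m/s; v_y0 = 31.11 sin 55.3° = 25.58 m/s.
With up positive and y = 0 at the ground: y(t) = 27.9 + (25.58) t − 10.35 t². Setting y = 0 and taking the positive root: t = [25.58 + √(25.58² + 2·20.7·27.9)] / 20.7 = (25.58 + 42.54) / 20.7 = 3.291 s.
Vertical velocity at impact: v_y = v_y0 − g t = 25.58 − 20.7 × 3.291 = −42.54 m/s.
Speed: |v| = √(vₓ² + v_y²) = √(17.71² + 42.54²) = 46.08 m/s.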